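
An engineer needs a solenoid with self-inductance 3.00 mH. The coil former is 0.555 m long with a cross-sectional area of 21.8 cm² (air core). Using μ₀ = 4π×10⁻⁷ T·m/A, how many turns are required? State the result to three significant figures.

A = 21.8 cm² = 2.180×10^-3 m².
From L = μ₀N²A/ℓ, N = √(Lℓ / (μ₀A)).
N = √[(3.000×10^-3)(0.555) / ((4π×10⁻⁷)×2.180×10^-3)] = √(6.078×10^5) ≈ 779.6.

N ≈ 780 turns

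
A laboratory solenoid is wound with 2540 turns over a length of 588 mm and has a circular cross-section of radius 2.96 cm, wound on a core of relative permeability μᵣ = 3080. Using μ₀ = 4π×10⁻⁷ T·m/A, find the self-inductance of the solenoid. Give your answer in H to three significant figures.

A = πr² = π(2.960×10^-2 m)² = 2.753×10^-3 m².
For a long solenoid, L = μ₀μᵣN²A/ℓ.
L = (4π×10⁻⁷)(3080)(2540)²(2.753×10^-3)/(0.588 m) = 116.9 H.

L ≈ 117 H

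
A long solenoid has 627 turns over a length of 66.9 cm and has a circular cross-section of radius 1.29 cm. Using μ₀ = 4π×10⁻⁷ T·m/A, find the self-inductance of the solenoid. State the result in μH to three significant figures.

A = πr² = π(1.290×10^-2 m)² = 5.228×10^-4 m².
For a long solenoid, L = μ₀N²A/ℓ.
L = (4π×10⁻⁷)(627)²(5.228×10^-4)/(0.669 m) = 3.861×10^-4 H.

L ≈ 386 μH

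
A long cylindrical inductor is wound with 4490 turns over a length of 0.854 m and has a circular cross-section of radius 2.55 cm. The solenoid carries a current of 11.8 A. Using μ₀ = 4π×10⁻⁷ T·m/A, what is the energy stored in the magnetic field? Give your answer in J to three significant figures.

A = πr² = π(2.550×10^-2 m)² = 2.043×10^-3 m².
L = μ₀N²A/ℓ = (4π×10⁻⁷)(4490)²(2.043×10^-3)/(0.854) = 6.060×10^-2 H.
U = ½LI² = ½(6.060×10^-2)(11.8)² = 4.219 J.

U ≈ 4.22 J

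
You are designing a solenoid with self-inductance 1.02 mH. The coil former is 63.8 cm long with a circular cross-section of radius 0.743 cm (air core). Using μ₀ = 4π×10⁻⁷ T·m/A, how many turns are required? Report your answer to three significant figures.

A = πr² = π(7.430×10^-3 m)² = 1.734×10^-4 m².
From L = μ₀N²A/ℓ, N = √(Lℓ / (μ₀A)).
N = √[(1.020×10^-3)(0.638) / ((4π×10⁻⁷)×1.734×10^-4)] = √(2.986×10^6) ≈ 1728.0.

N ≈ 1730 turns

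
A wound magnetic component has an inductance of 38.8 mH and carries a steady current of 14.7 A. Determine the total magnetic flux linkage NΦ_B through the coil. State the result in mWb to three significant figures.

NΦ_B ≈ 570 mWb

From L = NΦ_B/I, the flux linkage is NΦ_B = LI.
NΦ_B = (3.880×10^-2 H)(14.7 A) = 0.5704 Wb.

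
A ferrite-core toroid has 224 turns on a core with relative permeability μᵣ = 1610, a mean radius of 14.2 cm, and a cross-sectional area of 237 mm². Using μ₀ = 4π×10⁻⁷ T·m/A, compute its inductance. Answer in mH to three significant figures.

L ≈ 27.0 mH

For a thin toroid, L = μ₀μᵣN²A/(2πR).
L = (4π×10⁻⁷)(1610)(224)²(2.370×10^-4) / (2π×0.142 m) = 2.697×10^-2 H.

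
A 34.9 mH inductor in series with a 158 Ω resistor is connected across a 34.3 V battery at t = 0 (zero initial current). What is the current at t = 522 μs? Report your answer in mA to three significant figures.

τ = L/R = 3.490×10^-2/158 = 2.209×10^-4 s; final current I_∞ = ε/R = 34.3/158 = 0.2171 A.
I(t) = I_∞(1 − e^(−t/τ)) with t/τ = 2.363.
I = (0.2171)(1 − e^(−2.363)) = 0.1967 A.

I ≈ 197 mA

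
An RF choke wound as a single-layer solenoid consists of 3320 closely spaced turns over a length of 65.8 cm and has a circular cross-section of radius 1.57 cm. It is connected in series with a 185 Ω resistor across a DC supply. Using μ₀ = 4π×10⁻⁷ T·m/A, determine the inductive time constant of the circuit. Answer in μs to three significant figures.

A = πr² = π(1.570×10^-2 m)² = 7.744×10^-4 m².
L = μ₀N²A/ℓ = (4π×10⁻⁷)(3320)²(7.744×10^-4)/(0.658) = 1.630×10^-2 H.
τ = L/R = (1.630×10^-2)/(185) = 8.811×10^-5 s.

τ ≈ 88.1 μs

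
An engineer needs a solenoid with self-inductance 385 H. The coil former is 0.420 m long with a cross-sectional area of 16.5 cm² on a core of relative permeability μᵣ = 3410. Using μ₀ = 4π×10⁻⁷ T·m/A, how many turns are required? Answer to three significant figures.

A = 16.5 cm² = 1.650×10^-3 m².
From L = μ₀μᵣN²A/ℓ, N = √(Lℓ / (μ₀μᵣA)).
N = √[(385)(0.42) / ((4π×10⁻⁷)(3410)×1.650×10^-3)] = √(2.287×10^7) ≈ 4782.2.

N ≈ 4780 turns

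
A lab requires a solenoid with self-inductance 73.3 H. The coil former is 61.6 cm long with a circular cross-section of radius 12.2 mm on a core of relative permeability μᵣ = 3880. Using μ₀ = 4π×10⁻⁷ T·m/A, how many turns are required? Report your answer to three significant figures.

A = πr² = π(1.220×10^-2 m)² = 4.676×10^-4 m².
From L = μ₀μᵣN²A/ℓ, N = √(Lℓ / (μ₀μᵣA)).
N = √[(73.3)(0.616) / ((4π×10⁻⁷)(3880)×4.676×10^-4)] = √(1.980×10^7) ≈ 4450.3.

N ≈ 4450 turns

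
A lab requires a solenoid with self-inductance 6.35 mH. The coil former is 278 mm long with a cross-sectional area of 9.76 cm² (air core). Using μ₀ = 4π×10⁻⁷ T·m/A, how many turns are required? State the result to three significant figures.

N ≈ 1200 turns

A = 9.76 cm² = 9.760×10^-4 m².
From L = μ₀N²A/ℓ, N = √(Lℓ / (μ₀A)).
N = √[(6.350×10^-3)(0.278) / ((4π×10⁻⁷)×9.760×10^-4)] = √(1.439×10^6) ≈ 1199.7.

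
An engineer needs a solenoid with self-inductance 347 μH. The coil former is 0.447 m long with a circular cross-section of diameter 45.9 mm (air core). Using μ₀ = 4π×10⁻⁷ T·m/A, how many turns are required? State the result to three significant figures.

N ≈ 273 turns

A = π(d/2)² = π(2.295×10^-2 m)² = 1.6547×10^-3 m².
From L = μ₀N²A/ℓ, N = √(Lℓ / (μ₀A)).
N = √[(3.470×10^-4)(0.447) / ((4π×10⁻⁷)×1.6547×10^-3)] = √(7.460×10^4) ≈ 273.1.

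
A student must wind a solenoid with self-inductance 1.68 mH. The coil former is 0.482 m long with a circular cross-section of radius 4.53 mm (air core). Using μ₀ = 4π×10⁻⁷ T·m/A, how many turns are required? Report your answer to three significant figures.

N ≈ 3160 turns

A = πr² = π(4.530×10^-3 m)² = 6.447×10^-5 m².
From L = μ₀N²A/ℓ, N = √(Lℓ / (μ₀A)).
N = √[(1.680×10^-3)(0.482) / ((4π×10⁻⁷)×6.447×10^-5)] = √(9.995×10^6) ≈ 3161.6.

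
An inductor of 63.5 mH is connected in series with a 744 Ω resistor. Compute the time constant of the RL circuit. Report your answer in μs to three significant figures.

τ = L/R = (6.350×10^-2 H)/(744 Ω) = 8.5349×10^-5 s.

τ ≈ 85.3 μs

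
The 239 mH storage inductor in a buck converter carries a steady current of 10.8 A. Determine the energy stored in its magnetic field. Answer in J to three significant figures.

U ≈ 13.9 J

Stored magnetic energy: U = ½LI².
U = ½(0.239 H)(10.8 A)² = 13.94 J.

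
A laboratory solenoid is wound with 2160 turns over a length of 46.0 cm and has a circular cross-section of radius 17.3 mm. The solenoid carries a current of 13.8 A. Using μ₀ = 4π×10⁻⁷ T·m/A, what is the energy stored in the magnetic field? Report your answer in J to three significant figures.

A = πr² = π(1.730×10^-2 m)² = 9.402×10^-4 m².
L = μ₀N²A/ℓ = (4π×10⁻⁷)(2160)²(9.402×10^-4)/(0.46) = 1.198×10^-2 H.
U = ½LI² = ½(1.198×10^-2)(13.8)² = 1.141 J.

U ≈ 1.14 J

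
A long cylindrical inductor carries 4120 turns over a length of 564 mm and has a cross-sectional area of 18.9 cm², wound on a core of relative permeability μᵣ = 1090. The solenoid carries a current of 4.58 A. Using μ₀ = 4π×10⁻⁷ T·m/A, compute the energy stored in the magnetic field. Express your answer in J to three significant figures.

U ≈ 817 J

A = 18.9 cm² = 1.890×10^-3 m².
L = μ₀μᵣN²A/ℓ = (4π×10⁻⁷)(1090)(4120)²(1.890×10^-3)/(0.564) = 77.91 H.
U = ½LI² = ½(77.91)(4.58)² = 817.2 J.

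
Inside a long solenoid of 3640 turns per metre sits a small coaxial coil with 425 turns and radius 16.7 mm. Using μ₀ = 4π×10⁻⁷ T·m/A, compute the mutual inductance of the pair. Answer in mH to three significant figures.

M ≈ 1.70 mH

The outer solenoid produces a uniform field B₁ = μ₀n₁I₁ across the inner coil,
so the flux linkage is N₂Φ = N₂B₁A₂ = μ₀n₁N₂A₂·I₁, giving M = μ₀n₁N₂A₂.
A₂ = πr² = π(1.670×10^-2 m)² = 8.762×10^-4 m².
M = (4π×10⁻⁷)(3640)(425)(8.762×10^-4) = 1.703×10^-3 H.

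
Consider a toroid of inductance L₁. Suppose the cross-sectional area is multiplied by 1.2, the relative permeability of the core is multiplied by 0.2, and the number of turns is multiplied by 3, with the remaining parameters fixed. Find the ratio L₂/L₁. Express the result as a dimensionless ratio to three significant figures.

L₂/L₁ = 2.16

For a toroid, L ∝ μᵣN²A/R.
L₂/L₁ = (1.2) × (0.2) × (3)^2 = 2.16.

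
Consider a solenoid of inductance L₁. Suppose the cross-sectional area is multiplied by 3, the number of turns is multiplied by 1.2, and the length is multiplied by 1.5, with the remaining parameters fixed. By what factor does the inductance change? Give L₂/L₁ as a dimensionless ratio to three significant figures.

L₂/L₁ = 2.88

For a solenoid, L ∝ μᵣN²A/ℓ.
L₂/L₁ = (3) × (1.2)^2 × (1.5)^-1 = 2.88.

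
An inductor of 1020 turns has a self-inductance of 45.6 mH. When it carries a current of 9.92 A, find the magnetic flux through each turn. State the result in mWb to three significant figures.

From L = NΦ_B/I, the flux per turn is Φ_B = LI/N.
Φ_B = (4.560×10^-2 H)(9.92 A)/1020 = 4.4348×10^-4 Wb.

Φ_B ≈ 0.443 mWb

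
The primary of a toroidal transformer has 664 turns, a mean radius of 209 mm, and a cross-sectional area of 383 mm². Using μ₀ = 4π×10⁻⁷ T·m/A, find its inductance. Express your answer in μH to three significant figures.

L ≈ 162 μH

For a thin toroid, L = μ₀N²A/(2πR).
L = (4π×10⁻⁷)(664)²(3.830×10^-4) / (2π×0.209 m) = 1.616×10^-4 H.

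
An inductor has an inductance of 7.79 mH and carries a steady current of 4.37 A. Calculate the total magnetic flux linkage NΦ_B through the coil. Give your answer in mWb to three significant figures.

NΦ_B ≈ 34.0 mWb

From L = NΦ_B/I, the flux linkage is NΦ_B = LI.
NΦ_B = (7.790×10^-3 H)(4.37 A) = 3.404×10^-2 Wb.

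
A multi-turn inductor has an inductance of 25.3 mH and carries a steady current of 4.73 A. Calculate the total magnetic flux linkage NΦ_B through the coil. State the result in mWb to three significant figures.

From L = NΦ_B/I, the flux linkage is NΦ_B = LI.
NΦ_B = (2.530×10^-2 H)(4.73 A) = 0.1197 Wb.

NΦ_B ≈ 120 mWb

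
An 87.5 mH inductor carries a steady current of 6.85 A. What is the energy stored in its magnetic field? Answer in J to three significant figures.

U ≈ 2.05 J

Stored magnetic energy: U = ½LI².
U = ½(8.750×10^-2 H)(6.85 A)² = 2.053 J.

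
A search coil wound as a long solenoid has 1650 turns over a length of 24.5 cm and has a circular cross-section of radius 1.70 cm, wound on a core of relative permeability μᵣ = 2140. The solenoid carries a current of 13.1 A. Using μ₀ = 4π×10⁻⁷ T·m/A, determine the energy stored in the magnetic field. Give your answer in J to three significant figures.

U ≈ 2330 J

A = πr² = π(1.700×10^-2 m)² = 9.079×10^-4 m².
L = μ₀μᵣN²A/ℓ = (4π×10⁻⁷)(2140)(1650)²(9.079×10^-4)/(0.245) = 27.13 H.
U = ½LI² = ½(27.13)(13.1)² = 2.328×10^3 J.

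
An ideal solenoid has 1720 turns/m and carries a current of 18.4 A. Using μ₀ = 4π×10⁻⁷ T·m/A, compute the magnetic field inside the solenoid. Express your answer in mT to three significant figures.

Inside a long solenoid, B = μ₀nI.
B = (4π×10⁻⁷)(1.720×10^3 m⁻¹)(18.4 A) = 3.977×10^-2 T.

B ≈ 39.8 mT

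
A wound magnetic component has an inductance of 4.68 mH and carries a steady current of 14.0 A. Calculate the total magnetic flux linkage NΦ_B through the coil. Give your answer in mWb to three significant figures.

From L = NΦ_B/I, the flux linkage is NΦ_B = LI.
NΦ_B = (4.680×10^-3 H)(14.0 A) = 6.552×10^-2 Wb.

NΦ_B ≈ 65.5 mWb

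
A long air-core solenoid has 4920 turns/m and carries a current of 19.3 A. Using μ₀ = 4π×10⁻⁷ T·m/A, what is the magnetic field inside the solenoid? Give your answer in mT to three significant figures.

Inside a long solenoid, B = μ₀nI.
B = (4π×10⁻⁷)(4.920×10^3 m⁻¹)(19.3 A) = 0.1193 T.

B ≈ 119 mT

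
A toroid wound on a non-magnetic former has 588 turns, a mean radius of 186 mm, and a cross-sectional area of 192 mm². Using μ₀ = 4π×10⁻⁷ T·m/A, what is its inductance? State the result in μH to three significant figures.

L ≈ 71.4 μH

For a thin toroid, L = μ₀N²A/(2πR).
L = (4π×10⁻⁷)(588)²(1.920×10^-4) / (2π×0.186 m) = 7.138×10^-5 H.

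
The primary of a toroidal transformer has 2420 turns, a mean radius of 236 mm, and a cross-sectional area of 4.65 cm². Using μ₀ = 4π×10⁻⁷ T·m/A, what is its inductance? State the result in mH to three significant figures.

L ≈ 2.31 mH

For a thin toroid, L = μ₀N²A/(2πR).
L = (4π×10⁻⁷)(2420)²(4.650×10^-4) / (2π×0.236 m) = 2.308×10^-3 H.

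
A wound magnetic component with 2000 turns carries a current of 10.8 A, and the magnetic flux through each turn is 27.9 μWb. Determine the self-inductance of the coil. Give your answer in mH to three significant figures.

L ≈ 5.17 mH

Self-inductance is defined by L = NΦ_B/I (flux linkage over current).
L = (2000)(2.790×10^-5 Wb)/(10.8 A) = 5.167×10^-3 H.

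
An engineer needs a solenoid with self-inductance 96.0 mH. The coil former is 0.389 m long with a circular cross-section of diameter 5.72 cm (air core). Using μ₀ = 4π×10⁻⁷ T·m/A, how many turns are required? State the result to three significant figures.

A = π(d/2)² = π(2.860×10^-2 m)² = 2.570×10^-3 m².
From L = μ₀N²A/ℓ, N = √(Lℓ / (μ₀A)).
N = √[(9.600×10^-2)(0.389) / ((4π×10⁻⁷)×2.570×10^-3)] = √(1.156×10^7) ≈ 3400.7.

N ≈ 3400 turns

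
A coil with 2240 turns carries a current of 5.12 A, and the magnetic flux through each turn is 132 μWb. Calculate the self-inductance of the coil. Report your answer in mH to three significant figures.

L ≈ 57.8 mH

Self-inductance is defined by L = NΦ_B/I (flux linkage over current).
L = (2240)(1.320×10^-4 Wb)/(5.12 A) = 5.775×10^-2 H.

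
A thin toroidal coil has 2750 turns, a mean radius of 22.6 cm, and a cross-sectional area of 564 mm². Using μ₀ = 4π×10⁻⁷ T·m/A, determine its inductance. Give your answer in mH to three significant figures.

L ≈ 3.77 mH

For a thin toroid, L = μ₀N²A/(2πR).
L = (4π×10⁻⁷)(2750)²(5.640×10^-4) / (2π×0.226 m) = 3.7746×10^-3 H.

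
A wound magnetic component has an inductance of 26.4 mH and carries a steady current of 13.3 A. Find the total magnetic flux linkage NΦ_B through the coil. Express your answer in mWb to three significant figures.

From L = NΦ_B/I, the flux linkage is NΦ_B = LI.
NΦ_B = (2.640×10^-2 H)(13.3 A) = 0.3511 Wb.

NΦ_B ≈ 351 mWb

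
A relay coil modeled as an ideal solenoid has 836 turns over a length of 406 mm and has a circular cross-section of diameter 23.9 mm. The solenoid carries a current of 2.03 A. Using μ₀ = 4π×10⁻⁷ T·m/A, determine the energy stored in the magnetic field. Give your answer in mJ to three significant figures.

A = π(d/2)² = π(1.195×10^-2 m)² = 4.486×10^-4 m².
L = μ₀N²A/ℓ = (4π×10⁻⁷)(836)²(4.486×10^-4)/(0.406) = 9.7047×10^-4 H.
U = ½LI² = ½(9.7047×10^-4)(2.03)² = 2.000×10^-3 J.

U ≈ 2.00 mJ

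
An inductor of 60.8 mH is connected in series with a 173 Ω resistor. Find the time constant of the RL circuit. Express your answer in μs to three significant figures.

τ ≈ 351 μs

τ = L/R = (6.080×10^-2 H)/(173 Ω) = 3.514×10^-4 s.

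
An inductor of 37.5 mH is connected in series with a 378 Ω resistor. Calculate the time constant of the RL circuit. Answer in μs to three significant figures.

τ = L/R = (3.750×10^-2 H)/(378 Ω) = 9.921×10^-5 s.

τ ≈ 99.2 μs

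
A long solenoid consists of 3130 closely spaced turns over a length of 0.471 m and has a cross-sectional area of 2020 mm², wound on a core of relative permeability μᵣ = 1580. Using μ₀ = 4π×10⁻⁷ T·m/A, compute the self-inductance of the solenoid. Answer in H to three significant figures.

L ≈ 83.4 H

A = 2020 mm² = 2.020×10^-3 m².
For a long solenoid, L = μ₀μᵣN²A/ℓ.
L = (4π×10⁻⁷)(1580)(3130)²(2.020×10^-3)/(0.471 m) = 83.42 H.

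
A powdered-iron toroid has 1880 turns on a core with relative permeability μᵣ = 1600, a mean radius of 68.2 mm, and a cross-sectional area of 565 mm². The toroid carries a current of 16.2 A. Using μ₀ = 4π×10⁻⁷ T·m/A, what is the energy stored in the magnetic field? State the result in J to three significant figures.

U ≈ 1230 J

L = μ₀μᵣN²A/(2πR) = (4π×10⁻⁷)(1600)(1880)²(5.650×10^-4)/(2π×6.820×10^-2) = 9.37 H.
U = ½LI² = ½(9.37)(16.2)² = 1.230×10^3 J.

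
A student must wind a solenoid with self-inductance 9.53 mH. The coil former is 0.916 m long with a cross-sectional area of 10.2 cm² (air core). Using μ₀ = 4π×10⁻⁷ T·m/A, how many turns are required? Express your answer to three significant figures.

A = 10.2 cm² = 1.020×10^-3 m².
From L = μ₀N²A/ℓ, N = √(Lℓ / (μ₀A)).
N = √[(9.530×10^-3)(0.916) / ((4π×10⁻⁷)×1.020×10^-3)] = √(6.810×10^6) ≈ 2609.7.

N ≈ 2610 turns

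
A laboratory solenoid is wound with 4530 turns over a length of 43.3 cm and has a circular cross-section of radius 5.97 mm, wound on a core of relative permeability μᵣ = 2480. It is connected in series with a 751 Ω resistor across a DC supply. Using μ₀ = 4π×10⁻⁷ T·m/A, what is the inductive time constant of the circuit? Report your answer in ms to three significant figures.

τ ≈ 22.0 ms

A = πr² = π(5.970×10^-3 m)² = 1.120×10^-4 m².
L = μ₀μᵣN²A/ℓ = (4π×10⁻⁷)(2480)(4530)²(1.120×10^-4)/(0.433) = 16.54 H.
τ = L/R = (16.54)/(751) = 2.202×10^-2 s.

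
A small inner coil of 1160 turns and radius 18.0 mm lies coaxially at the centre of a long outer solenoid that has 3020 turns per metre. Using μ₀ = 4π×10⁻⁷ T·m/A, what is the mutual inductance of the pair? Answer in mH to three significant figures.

The outer solenoid produces a uniform field B₁ = μ₀n₁I₁ across the inner coil,
so the flux linkage is N₂Φ = N₂B₁A₂ = μ₀n₁N₂A₂·I₁, giving M = μ₀n₁N₂A₂.
A₂ = πr² = π(1.800×10^-2 m)² = 1.018×10^-3 m².
M = (4π×10⁻⁷)(3020)(1160)(1.018×10^-3) = 4.481×10^-3 H.

M ≈ 4.48 mH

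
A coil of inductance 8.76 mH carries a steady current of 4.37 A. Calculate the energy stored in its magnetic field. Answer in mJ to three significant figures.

U ≈ 83.6 mJ

Stored magnetic energy: U = ½LI².
U = ½(8.760×10^-3 H)(4.37 A)² = 8.364×10^-2 J.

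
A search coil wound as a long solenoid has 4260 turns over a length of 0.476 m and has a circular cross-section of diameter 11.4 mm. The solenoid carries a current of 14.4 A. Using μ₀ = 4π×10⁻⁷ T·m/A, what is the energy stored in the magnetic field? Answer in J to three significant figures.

U ≈ 0.507 J

A = π(d/2)² = π(5.700×10^-3 m)² = 1.021×10^-4 m².
L = μ₀N²A/ℓ = (4π×10⁻⁷)(4260)²(1.021×10^-4)/(0.476) = 4.890×10^-3 H.
U = ½LI² = ½(4.890×10^-3)(14.4)² = 0.507 J.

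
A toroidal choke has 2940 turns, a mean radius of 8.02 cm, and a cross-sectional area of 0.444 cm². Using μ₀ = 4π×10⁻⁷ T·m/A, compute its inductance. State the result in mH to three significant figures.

L ≈ 0.957 mH

For a thin toroid, L = μ₀N²A/(2πR).
L = (4π×10⁻⁷)(2940)²(4.440×10^-5) / (2π×8.020×10^-2 m) = 9.570×10^-4 H.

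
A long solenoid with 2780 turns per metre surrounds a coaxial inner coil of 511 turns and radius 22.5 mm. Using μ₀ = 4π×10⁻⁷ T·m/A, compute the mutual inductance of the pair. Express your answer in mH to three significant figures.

M ≈ 2.84 mH

The outer solenoid produces a uniform field B₁ = μ₀n₁I₁ across the inner coil,
so the flux linkage is N₂Φ = N₂B₁A₂ = μ₀n₁N₂A₂·I₁, giving M = μ₀n₁N₂A₂.
A₂ = πr² = π(2.250×10^-2 m)² = 1.590×10^-3 m².
M = (4π×10⁻⁷)(2780)(511)(1.590×10^-3) = 2.839×10^-3 H.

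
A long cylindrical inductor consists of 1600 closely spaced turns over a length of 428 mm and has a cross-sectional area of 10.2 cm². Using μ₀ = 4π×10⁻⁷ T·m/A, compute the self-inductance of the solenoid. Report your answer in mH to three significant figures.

L ≈ 7.67 mH

A = 10.2 cm² = 1.020×10^-3 m².
For a long solenoid, L = μ₀N²A/ℓ.
L = (4π×10⁻⁷)(1600)²(1.020×10^-3)/(0.428 m) = 7.667×10^-3 H.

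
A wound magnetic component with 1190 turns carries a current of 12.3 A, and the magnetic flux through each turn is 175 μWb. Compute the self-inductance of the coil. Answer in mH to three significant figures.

L ≈ 16.9 mH

Self-inductance is defined by L = NΦ_B/I (flux linkage over current).
L = (1190)(1.750×10^-4 Wb)/(12.3 A) = 1.693×10^-2 H.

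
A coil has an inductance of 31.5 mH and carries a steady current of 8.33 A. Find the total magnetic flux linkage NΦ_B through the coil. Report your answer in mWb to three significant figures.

NΦ_B ≈ 262 mWb

From L = NΦ_B/I, the flux linkage is NΦ_B = LI.
NΦ_B = (3.150×10^-2 H)(8.33 A) = 0.2624 Wb.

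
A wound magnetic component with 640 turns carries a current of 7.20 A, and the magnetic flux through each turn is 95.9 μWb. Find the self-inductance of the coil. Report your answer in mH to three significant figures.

Self-inductance is defined by L = NΦ_B/I (flux linkage over current).
L = (640)(9.590×10^-5 Wb)/(7.20 A) = 8.524×10^-3 H.

L ≈ 8.52 mH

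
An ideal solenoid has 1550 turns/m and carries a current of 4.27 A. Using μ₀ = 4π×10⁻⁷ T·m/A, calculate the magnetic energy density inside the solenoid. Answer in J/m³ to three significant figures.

B = μ₀nI = (4π×10⁻⁷)(1.550×10^3)(4.27) = 8.317×10^-3 T.
u = B²/(2μ₀) = (8.317×10^-3)²/(2×4π×10⁻⁷) = 27.52 J/m³.

u ≈ 27.5 J/m³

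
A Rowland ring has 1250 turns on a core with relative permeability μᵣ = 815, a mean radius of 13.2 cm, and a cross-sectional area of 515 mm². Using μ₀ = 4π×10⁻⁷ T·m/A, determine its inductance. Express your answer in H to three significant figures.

For a thin toroid, L = μ₀μᵣN²A/(2πR).
L = (4π×10⁻⁷)(815)(1250)²(5.150×10^-4) / (2π×0.132 m) = 0.9937 H.

L ≈ 0.994 H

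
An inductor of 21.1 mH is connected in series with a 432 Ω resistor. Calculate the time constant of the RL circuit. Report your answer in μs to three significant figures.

τ = L/R = (2.110×10^-2 H)/(432 Ω) = 4.884×10^-5 s.

τ ≈ 48.8 μs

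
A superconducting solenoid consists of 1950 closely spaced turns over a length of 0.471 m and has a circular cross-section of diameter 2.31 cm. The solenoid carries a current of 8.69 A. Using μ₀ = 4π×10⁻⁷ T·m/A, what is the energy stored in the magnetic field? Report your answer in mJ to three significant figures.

U ≈ 161 mJ

A = π(d/2)² = π(1.155×10^-2 m)² = 4.191×10^-4 m².
L = μ₀N²A/ℓ = (4π×10⁻⁷)(1950)²(4.191×10^-4)/(0.471) = 4.252×10^-3 H.
U = ½LI² = ½(4.252×10^-3)(8.69)² = 0.1605 J.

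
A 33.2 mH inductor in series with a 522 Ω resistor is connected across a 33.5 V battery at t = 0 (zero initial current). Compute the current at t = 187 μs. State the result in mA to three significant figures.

τ = L/R = 3.320×10^-2/522 = 6.360×10^-5 s; final current I_∞ = ε/R = 33.5/522 = 6.418×10^-2 A.
I(t) = I_∞(1 − e^(−t/τ)) with t/τ = 2.940.
I = (6.418×10^-2)(1 − e^(−2.940)) = 6.078×10^-2 A.

I ≈ 60.8 mA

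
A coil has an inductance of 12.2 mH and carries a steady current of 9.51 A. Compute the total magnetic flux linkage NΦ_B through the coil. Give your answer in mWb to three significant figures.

NΦ_B ≈ 116 mWb

From L = NΦ_B/I, the flux linkage is NΦ_B = LI.
NΦ_B = (1.220×10^-2 H)(9.51 A) = 0.116 Wb.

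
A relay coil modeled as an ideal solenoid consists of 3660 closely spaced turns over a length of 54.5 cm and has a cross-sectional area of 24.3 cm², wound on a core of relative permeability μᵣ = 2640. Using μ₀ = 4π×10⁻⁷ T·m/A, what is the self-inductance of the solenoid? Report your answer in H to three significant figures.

L ≈ 198 H

A = 24.3 cm² = 2.430×10^-3 m².
For a long solenoid, L = μ₀μᵣN²A/ℓ.
L = (4π×10⁻⁷)(2640)(3660)²(2.430×10^-3)/(0.545 m) = 198.1 H.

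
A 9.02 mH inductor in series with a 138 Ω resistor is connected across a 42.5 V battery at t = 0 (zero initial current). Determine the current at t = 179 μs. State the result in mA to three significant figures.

I ≈ 288 mA

τ = L/R = 9.020×10^-3/138 = 6.536×10^-5 s; final current I_∞ = ε/R = 42.5/138 = 0.308 A.
I(t) = I_∞(1 − e^(−t/τ)) with t/τ = 2.739.
I = (0.308)(1 − e^(−2.739)) = 0.2881 A.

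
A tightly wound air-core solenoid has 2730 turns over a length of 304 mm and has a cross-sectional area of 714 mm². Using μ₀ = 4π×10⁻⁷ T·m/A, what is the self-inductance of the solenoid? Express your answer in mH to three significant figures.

L ≈ 22.0 mH

A = 714 mm² = 7.140×10^-4 m².
For a long solenoid, L = μ₀N²A/ℓ.
L = (4π×10⁻⁷)(2730)²(7.140×10^-4)/(0.304 m) = 2.200×10^-2 H.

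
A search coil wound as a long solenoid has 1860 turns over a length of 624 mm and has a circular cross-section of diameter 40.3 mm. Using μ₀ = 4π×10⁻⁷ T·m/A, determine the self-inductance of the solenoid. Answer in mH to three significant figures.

L ≈ 8.89 mH

A = π(d/2)² = π(2.015×10^-2 m)² = 1.276×10^-3 m².
For a long solenoid, L = μ₀N²A/ℓ.
L = (4π×10⁻⁷)(1860)²(1.276×10^-3)/(0.624 m) = 8.887×10^-3 H.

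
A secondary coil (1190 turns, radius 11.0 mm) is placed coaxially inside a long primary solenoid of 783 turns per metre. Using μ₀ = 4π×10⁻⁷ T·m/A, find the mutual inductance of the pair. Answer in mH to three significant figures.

The outer solenoid produces a uniform field B₁ = μ₀n₁I₁ across the inner coil,
so the flux linkage is N₂Φ = N₂B₁A₂ = μ₀n₁N₂A₂·I₁, giving M = μ₀n₁N₂A₂.
A₂ = πr² = π(1.100×10^-2 m)² = 3.801×10^-4 m².
M = (4π×10⁻⁷)(783)(1190)(3.801×10^-4) = 4.451×10^-4 H.

M ≈ 0.445 mH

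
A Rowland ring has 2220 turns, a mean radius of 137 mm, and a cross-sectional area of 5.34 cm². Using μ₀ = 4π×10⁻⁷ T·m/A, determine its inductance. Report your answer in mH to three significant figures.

For a thin toroid, L = μ₀N²A/(2πR).
L = (4π×10⁻⁷)(2220)²(5.340×10^-4) / (2π×0.137 m) = 3.842×10^-3 H.

L ≈ 3.84 mH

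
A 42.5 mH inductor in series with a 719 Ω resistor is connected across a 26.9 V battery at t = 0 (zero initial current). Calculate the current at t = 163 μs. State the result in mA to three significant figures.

I ≈ 35.0 mA

τ = L/R = 4.250×10^-2/719 = 5.911×10^-5 s; final current I_∞ = ε/R = 26.9/719 = 3.741×10^-2 A.
I(t) = I_∞(1 − e^(−t/τ)) with t/τ = 2.758.
I = (3.741×10^-2)(1 − e^(−2.758)) = 3.504×10^-2 A.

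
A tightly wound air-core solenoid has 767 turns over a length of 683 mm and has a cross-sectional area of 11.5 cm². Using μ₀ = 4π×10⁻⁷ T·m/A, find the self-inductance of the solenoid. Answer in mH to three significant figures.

L ≈ 1.24 mH

A = 11.5 cm² = 1.150×10^-3 m².
For a long solenoid, L = μ₀N²A/ℓ.
L = (4π×10⁻⁷)(767)²(1.150×10^-3)/(0.683 m) = 1.2447×10^-3 H.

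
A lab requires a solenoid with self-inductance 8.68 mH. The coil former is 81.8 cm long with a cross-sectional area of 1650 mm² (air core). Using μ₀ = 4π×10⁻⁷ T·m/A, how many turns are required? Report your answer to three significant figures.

N ≈ 1850 turns

A = 1650 mm² = 1.650×10^-3 m².
From L = μ₀N²A/ℓ, N = √(Lℓ / (μ₀A)).
N = √[(8.680×10^-3)(0.818) / ((4π×10⁻⁷)×1.650×10^-3)] = √(3.424×10^6) ≈ 1850.5.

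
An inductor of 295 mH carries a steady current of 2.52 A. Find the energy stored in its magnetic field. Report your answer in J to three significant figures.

U ≈ 0.937 J

Stored magnetic energy: U = ½LI².
U = ½(0.295 H)(2.52 A)² = 0.9367 J.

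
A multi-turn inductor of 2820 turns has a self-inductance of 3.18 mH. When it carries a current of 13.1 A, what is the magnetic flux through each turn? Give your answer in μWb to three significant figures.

From L = NΦ_B/I, the flux per turn is Φ_B = LI/N.
Φ_B = (3.180×10^-3 H)(13.1 A)/2820 = 1.477×10^-5 Wb.

Φ_B ≈ 14.8 μWb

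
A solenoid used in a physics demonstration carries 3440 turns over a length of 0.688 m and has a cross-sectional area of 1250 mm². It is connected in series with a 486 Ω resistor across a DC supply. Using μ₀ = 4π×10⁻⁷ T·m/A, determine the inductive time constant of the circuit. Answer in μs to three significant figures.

τ ≈ 55.6 μs

A = 1250 mm² = 1.250×10^-3 m².
L = μ₀N²A/ℓ = (4π×10⁻⁷)(3440)²(1.250×10^-3)/(0.688) = 2.702×10^-2 H.
τ = L/R = (2.702×10^-2)/(486) = 5.559×10^-5 s.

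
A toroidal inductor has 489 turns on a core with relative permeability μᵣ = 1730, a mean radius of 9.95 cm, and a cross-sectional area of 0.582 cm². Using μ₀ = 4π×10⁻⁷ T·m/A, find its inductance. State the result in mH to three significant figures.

L ≈ 48.4 mH

For a thin toroid, L = μ₀μᵣN²A/(2πR).
L = (4π×10⁻⁷)(1730)(489)²(5.820×10^-5) / (2π×9.950×10^-2 m) = 4.839×10^-2 H.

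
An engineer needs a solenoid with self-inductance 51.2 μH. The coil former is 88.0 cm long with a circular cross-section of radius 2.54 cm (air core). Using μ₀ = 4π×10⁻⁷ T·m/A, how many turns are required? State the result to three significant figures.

N ≈ 133 turns

A = πr² = π(2.540×10^-2 m)² = 2.027×10^-3 m².
From L = μ₀N²A/ℓ, N = √(Lℓ / (μ₀A)).
N = √[(5.120×10^-5)(0.88) / ((4π×10⁻⁷)×2.027×10^-3)] = √(1.769×10^4) ≈ 133.0.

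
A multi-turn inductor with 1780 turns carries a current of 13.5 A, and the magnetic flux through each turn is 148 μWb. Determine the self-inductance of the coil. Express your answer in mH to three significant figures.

L ≈ 19.5 mH

Self-inductance is defined by L = NΦ_B/I (flux linkage over current).
L = (1780)(1.480×10^-4 Wb)/(13.5 A) = 1.951×10^-2 H.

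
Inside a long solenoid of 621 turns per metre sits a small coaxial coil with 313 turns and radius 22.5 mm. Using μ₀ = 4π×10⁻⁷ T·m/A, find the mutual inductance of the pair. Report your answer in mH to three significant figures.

The outer solenoid produces a uniform field B₁ = μ₀n₁I₁ across the inner coil,
so the flux linkage is N₂Φ = N₂B₁A₂ = μ₀n₁N₂A₂·I₁, giving M = μ₀n₁N₂A₂.
A₂ = πr² = π(2.250×10^-2 m)² = 1.590×10^-3 m².
M = (4π×10⁻⁷)(621)(313)(1.590×10^-3) = 3.8847×10^-4 H.

M ≈ 0.388 mH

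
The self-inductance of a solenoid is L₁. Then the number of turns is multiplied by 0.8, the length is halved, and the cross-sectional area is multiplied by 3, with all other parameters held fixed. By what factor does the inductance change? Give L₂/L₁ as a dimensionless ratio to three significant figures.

For a solenoid, L ∝ μᵣN²A/ℓ.
L₂/L₁ = (0.8)^2 × (0.5)^-1 × (3) = 3.84.

L₂/L₁ = 3.84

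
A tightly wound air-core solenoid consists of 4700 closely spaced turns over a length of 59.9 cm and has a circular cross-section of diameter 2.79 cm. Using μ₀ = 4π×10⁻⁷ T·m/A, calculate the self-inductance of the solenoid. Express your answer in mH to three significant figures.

L ≈ 28.3 mH

A = π(d/2)² = π(1.395×10^-2 m)² = 6.114×10^-4 m².
For a long solenoid, L = μ₀N²A/ℓ.
L = (4π×10⁻⁷)(4700)²(6.114×10^-4)/(0.599 m) = 2.833×10^-2 H.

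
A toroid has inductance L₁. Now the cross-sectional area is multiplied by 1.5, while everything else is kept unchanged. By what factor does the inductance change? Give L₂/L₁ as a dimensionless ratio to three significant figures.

L₂/L₁ = 1.50

For a toroid, L ∝ μᵣN²A/R.
L₂/L₁ = (1.5) = 1.50.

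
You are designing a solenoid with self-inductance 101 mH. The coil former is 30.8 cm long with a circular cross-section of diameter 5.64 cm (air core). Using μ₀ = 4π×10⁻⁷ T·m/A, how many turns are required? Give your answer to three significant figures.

N ≈ 3150 turns

A = π(d/2)² = π(2.820×10^-2 m)² = 2.498×10^-3 m².
From L = μ₀N²A/ℓ, N = √(Lℓ / (μ₀A)).
N = √[(0.101)(0.308) / ((4π×10⁻⁷)×2.498×10^-3)] = √(9.909×10^6) ≈ 3147.8.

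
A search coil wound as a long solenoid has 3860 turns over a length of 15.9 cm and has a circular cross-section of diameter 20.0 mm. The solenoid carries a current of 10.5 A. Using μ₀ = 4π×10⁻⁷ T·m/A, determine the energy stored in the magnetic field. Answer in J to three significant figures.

A = π(d/2)² = π(1.000×10^-2 m)² = 3.142×10^-4 m².
L = μ₀N²A/ℓ = (4π×10⁻⁷)(3860)²(3.142×10^-4)/(0.159) = 3.699×10^-2 H.
U = ½LI² = ½(3.699×10^-2)(10.5)² = 2.039 J.

U ≈ 2.04 J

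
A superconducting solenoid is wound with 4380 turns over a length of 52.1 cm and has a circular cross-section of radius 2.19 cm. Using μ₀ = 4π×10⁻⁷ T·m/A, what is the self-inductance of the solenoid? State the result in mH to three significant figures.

A = πr² = π(2.190×10^-2 m)² = 1.507×10^-3 m².
For a long solenoid, L = μ₀N²A/ℓ.
L = (4π×10⁻⁷)(4380)²(1.507×10^-3)/(0.521 m) = 6.972×10^-2 H.

L ≈ 69.7 mH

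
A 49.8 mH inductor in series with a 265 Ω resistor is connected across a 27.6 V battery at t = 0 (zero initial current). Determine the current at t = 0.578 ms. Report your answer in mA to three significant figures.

I ≈ 99.3 mA

τ = L/R = 4.980×10^-2/265 = 1.879×10^-4 s; final current I_∞ = ε/R = 27.6/265 = 0.1042 A.
I(t) = I_∞(1 − e^(−t/τ)) with t/τ = 3.076.
I = (0.1042)(1 − e^(−3.076)) = 9.934×10^-2 A.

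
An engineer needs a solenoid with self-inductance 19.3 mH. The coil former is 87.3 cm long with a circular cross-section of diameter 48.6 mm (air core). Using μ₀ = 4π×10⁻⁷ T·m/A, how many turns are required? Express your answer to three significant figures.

N ≈ 2690 turns

A = π(d/2)² = π(2.430×10^-2 m)² = 1.855×10^-3 m².
From L = μ₀N²A/ℓ, N = √(Lℓ / (μ₀A)).
N = √[(1.930×10^-2)(0.873) / ((4π×10⁻⁷)×1.855×10^-3)] = √(7.228×10^6) ≈ 2688.4.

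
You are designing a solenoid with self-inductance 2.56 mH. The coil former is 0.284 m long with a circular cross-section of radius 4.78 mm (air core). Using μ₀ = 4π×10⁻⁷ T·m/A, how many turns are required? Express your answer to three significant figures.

N ≈ 2840 turns

A = πr² = π(4.780×10^-3 m)² = 7.178×10^-5 m².
From L = μ₀N²A/ℓ, N = √(Lℓ / (μ₀A)).
N = √[(2.560×10^-3)(0.284) / ((4π×10⁻⁷)×7.178×10^-5)] = √(8.060×10^6) ≈ 2839.0.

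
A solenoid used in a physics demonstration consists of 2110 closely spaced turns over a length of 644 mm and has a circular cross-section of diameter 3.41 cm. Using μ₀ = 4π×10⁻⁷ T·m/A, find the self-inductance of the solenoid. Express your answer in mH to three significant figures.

A = π(d/2)² = π(1.705×10^-2 m)² = 9.133×10^-4 m².
For a long solenoid, L = μ₀N²A/ℓ.
L = (4π×10⁻⁷)(2110)²(9.133×10^-4)/(0.644 m) = 7.934×10^-3 H.

L ≈ 7.93 mH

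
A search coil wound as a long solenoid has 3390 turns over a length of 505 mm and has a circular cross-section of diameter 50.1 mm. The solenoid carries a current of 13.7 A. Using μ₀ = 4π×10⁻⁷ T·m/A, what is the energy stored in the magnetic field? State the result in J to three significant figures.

U ≈ 5.29 J

A = π(d/2)² = π(2.505×10^-2 m)² = 1.971×10^-3 m².
L = μ₀N²A/ℓ = (4π×10⁻⁷)(3390)²(1.971×10^-3)/(0.505) = 5.637×10^-2 H.
U = ½LI² = ½(5.637×10^-2)(13.7)² = 5.29 J.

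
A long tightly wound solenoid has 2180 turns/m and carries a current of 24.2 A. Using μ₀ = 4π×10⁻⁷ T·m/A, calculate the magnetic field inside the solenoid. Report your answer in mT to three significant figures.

B ≈ 66.3 mT

Inside a long solenoid, B = μ₀nI.
B = (4π×10⁻⁷)(2.180×10^3 m⁻¹)(24.2 A) = 6.630×10^-2 T.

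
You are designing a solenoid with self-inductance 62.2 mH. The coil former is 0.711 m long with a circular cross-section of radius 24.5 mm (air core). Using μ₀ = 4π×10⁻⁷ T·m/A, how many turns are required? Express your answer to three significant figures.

A = πr² = π(2.450×10^-2 m)² = 1.886×10^-3 m².
From L = μ₀N²A/ℓ, N = √(Lℓ / (μ₀A)).
N = √[(6.220×10^-2)(0.711) / ((4π×10⁻⁷)×1.886×10^-3)] = √(1.866×10^7) ≈ 4320.0.

N ≈ 4320 turns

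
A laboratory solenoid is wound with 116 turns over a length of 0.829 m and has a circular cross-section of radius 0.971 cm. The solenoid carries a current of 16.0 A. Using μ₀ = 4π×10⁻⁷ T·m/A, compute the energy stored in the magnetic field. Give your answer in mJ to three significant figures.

U ≈ 0.773 mJ

A = πr² = π(9.710×10^-3 m)² = 2.962×10^-4 m².
L = μ₀N²A/ℓ = (4π×10⁻⁷)(116)²(2.962×10^-4)/(0.829) = 6.042×10^-6 H.
U = ½LI² = ½(6.042×10^-6)(16.0)² = 7.733×10^-4 J.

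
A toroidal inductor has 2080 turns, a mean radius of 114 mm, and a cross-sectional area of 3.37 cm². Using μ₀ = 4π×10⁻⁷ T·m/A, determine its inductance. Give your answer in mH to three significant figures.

L ≈ 2.56 mH

For a thin toroid, L = μ₀N²A/(2πR).
L = (4π×10⁻⁷)(2080)²(3.370×10^-4) / (2π×0.114 m) = 2.558×10^-3 H.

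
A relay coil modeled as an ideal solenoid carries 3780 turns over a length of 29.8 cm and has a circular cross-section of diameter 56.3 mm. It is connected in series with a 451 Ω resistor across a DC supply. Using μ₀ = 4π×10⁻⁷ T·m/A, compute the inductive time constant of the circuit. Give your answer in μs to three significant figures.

τ ≈ 333 μs

A = π(d/2)² = π(2.815×10^-2 m)² = 2.489×10^-3 m².
L = μ₀N²A/ℓ = (4π×10⁻⁷)(3780)²(2.489×10^-3)/(0.298) = 0.15 H.
τ = L/R = (0.15)/(451) = 3.326×10^-4 s.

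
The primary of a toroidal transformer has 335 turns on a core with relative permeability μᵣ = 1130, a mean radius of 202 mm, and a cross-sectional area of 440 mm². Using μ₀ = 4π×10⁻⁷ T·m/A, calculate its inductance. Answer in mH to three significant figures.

L ≈ 55.2 mH

For a thin toroid, L = μ₀μᵣN²A/(2πR).
L = (4π×10⁻⁷)(1130)(335)²(4.400×10^-4) / (2π×0.202 m) = 5.5246×10^-2 H.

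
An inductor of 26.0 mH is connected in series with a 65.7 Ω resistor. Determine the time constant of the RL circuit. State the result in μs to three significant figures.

τ = L/R = (2.600×10^-2 H)/(65.7 Ω) = 3.957×10^-4 s.

τ ≈ 396 μs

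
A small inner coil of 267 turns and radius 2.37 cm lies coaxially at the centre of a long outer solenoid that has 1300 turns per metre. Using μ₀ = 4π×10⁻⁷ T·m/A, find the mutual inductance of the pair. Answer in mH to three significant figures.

The outer solenoid produces a uniform field B₁ = μ₀n₁I₁ across the inner coil,
so the flux linkage is N₂Φ = N₂B₁A₂ = μ₀n₁N₂A₂·I₁, giving M = μ₀n₁N₂A₂.
A₂ = πr² = π(2.370×10^-2 m)² = 1.7646×10^-3 m².
M = (4π×10⁻⁷)(1300)(267)(1.7646×10^-3) = 7.697×10^-4 H.

M ≈ 0.770 mH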